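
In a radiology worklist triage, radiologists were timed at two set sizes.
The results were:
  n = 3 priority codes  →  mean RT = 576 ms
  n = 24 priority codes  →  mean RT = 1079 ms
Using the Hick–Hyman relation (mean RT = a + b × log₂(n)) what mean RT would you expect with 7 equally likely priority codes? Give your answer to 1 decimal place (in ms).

Fit slope and intercept:
  b = (1079 − 576) / (log₂ 24 − log₂ 3) = 503 / (4.5850 − 1.5850) = 167.667 ms/bit
  a = 576 − 167.667 × 1.5850 = 310.255 ms
Then RT(7) = 310.255 + 167.667 × log₂ 7 = 310.255 + 167.667 × 2.8074 ≈ 780.954 ms.

781.0 ms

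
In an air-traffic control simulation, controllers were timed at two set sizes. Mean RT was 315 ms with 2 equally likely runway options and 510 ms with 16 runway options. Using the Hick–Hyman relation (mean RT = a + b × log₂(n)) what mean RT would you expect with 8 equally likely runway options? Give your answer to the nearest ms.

RT is linear in log₂ n, so two points fix the line:
  b = (510 − 315) / (log₂ 16 − log₂ 2) = 195 / (4 − 1) = 65 ms/bit
  a = 315 − 65 × 1 = 250 ms
Then RT(8) = 250 + 65 × log₂ 8 = 250 + 65 × 3 ≈ 445.000 ms.

445 ms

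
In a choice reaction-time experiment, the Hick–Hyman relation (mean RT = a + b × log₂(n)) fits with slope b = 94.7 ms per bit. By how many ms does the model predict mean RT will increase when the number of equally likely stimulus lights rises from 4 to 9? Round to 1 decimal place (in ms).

Only the slope matters, since a is common to both: ΔRT = b·log₂(n₂/n₁).
log₂(9) − log₂(4) = 3.1699 − 2 = 1.1699.
ΔRT = 94.7 × 1.1699 = 110.792 ms.

110.8 ms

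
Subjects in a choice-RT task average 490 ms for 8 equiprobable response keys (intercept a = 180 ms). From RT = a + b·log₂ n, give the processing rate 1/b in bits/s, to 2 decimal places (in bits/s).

Choice component = 490 − 180 = 310 ms over log₂(8) = 3 bits.
b = 310 / 3 = 103.333 ms/bit, so 1/b = 9.677 bits/s.

9.68 bits/s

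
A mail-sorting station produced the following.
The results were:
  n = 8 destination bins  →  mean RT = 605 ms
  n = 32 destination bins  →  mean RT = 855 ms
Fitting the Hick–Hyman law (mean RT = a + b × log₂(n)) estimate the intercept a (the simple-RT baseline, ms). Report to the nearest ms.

230 ms

Slope: b = (855 − 605) / (log₂ 32 − log₂ 8) = 250/2.0000 = 125 ms/bit.
a = RT₁ − b·log₂ n₁ = 605 − 125 × 3 = 230.000 ms.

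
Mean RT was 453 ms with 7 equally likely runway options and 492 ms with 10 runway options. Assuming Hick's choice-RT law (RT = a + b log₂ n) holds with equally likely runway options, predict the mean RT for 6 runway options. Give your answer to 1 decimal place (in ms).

436.1 ms

RT is linear in log₂ n, so two points fix the line:
  b = (492 − 453) / (log₂ 10 − log₂ 7) = 39 / (3.3219 − 2.8074) = 75.791 ms/bit
  a = 453 − 75.791 × 2.8074 = 240.228 ms
Then RT(6) = 240.228 + 75.791 × log₂ 6 = 240.228 + 75.791 × 2.5850 ≈ 436.145 ms.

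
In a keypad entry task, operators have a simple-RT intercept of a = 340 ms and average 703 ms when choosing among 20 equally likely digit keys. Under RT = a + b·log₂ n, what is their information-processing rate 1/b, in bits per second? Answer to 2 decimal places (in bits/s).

11.91 bits/s

Choice component = 703 − 340 = 363 ms over log₂(20) = 4.3219 bits.
b = 363 / 4.3219 = 83.990 ms/bit, so 1/b = 11.906 bits/s.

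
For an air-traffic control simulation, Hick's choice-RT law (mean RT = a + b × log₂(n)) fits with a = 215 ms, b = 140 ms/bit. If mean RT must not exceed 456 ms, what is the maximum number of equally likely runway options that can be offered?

3

140·log₂ n ≤ 456 − 215 = 241, giving log₂ n ≤ 1.7214 and n ≤ 3.298. The largest whole number is 3.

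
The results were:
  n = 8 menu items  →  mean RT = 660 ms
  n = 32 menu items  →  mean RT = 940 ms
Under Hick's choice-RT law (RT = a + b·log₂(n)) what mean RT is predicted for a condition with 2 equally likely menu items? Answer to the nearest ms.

Solve the two-equation system in a and b:
  b = (940 − 660) / (log₂ 32 − log₂ 8) = 280 / (5 − 3) = 140 ms/bit
  a = 660 − 140 × 3 = 240 ms
Then RT(2) = 240 + 140 × log₂ 2 = 240 + 140 × 1 ≈ 380.000 ms.

380 ms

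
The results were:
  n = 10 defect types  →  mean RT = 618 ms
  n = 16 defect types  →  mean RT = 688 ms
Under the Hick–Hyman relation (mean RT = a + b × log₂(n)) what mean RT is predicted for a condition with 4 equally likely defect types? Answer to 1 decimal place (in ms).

With log₂ n on the abscissa the relation is linear; from the two conditions:
  b = (688 − 618) / (log₂ 16 − log₂ 10) = 70 / (4 − 3.3219) = 103.234 ms/bit
  a = 618 − 103.234 × 3.3219 = 275.064 ms
Then RT(4) = 275.064 + 103.234 × log₂ 4 = 275.064 + 103.234 × 2 ≈ 481.532 ms.

481.5 ms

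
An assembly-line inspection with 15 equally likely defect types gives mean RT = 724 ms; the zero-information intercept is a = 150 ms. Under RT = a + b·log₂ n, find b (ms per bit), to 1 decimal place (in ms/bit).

146.9 ms/bit

log₂(15) = 3.9069 bits.
b = (RT − a)/log₂ n = (724 − 150) / 3.9069 = 146.920 ms/bit.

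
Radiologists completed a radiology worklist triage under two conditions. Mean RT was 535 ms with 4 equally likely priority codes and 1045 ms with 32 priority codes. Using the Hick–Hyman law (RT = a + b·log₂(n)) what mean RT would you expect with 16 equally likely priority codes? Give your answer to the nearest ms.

With log₂ n on the abscissa the relation is linear; from the two conditions:
  b = (1045 − 535) / (log₂ 32 − log₂ 4) = 510 / (5 − 2) = 170 ms/bit
  a = 535 − 170 × 2 = 195 ms
Then RT(16) = 195 + 170 × log₂ 16 = 195 + 170 × 4 ≈ 875.000 ms.

875 ms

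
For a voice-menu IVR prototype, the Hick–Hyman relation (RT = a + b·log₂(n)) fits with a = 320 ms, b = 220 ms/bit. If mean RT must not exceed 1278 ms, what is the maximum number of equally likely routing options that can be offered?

20

Set 320 + 220·log₂ n ≤ 1278 → log₂ n ≤ (1278 − 320)/220 = 4.3545.
So n ≤ 2^4.3545 = 20.457; the largest integer n is 20.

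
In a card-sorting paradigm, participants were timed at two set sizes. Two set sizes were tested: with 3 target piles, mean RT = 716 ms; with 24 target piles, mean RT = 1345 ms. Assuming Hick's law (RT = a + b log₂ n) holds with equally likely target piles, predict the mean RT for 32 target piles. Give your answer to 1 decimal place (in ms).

Solve the two-equation system in a and b:
  b = (1345 − 716) / (log₂ 24 − log₂ 3) = 629 / (4.5850 − 1.5850) = 209.667 ms/bit
  a = 716 − 209.667 × 1.5850 = 383.686 ms
Then RT(32) = 383.686 + 209.667 × log₂ 32 = 383.686 + 209.667 × 5 ≈ 1432.020 ms.

1432.0 ms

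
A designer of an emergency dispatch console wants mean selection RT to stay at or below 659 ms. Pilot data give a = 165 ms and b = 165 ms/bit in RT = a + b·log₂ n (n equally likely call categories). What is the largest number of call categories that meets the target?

7

Information budget: (659 − 165)/165 = 2.9939 bits, so n ≤ 2^2.9939 = 7.966 → at most 7.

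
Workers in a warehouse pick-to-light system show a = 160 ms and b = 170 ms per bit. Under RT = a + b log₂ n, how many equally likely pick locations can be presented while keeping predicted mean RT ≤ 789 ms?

170·log₂ n ≤ 789 − 160 = 629, giving log₂ n ≤ 3.7000 and n ≤ 12.996. The largest whole number is 12.

12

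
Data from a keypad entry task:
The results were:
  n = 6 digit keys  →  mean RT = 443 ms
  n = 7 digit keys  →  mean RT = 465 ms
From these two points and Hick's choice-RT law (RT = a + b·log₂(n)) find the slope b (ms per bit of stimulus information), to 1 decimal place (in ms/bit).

98.9 ms/bit

Slope: b = (465 − 443) / (log₂ 7 − log₂ 6) = 22/0.2224 = 98.924 ms/bit.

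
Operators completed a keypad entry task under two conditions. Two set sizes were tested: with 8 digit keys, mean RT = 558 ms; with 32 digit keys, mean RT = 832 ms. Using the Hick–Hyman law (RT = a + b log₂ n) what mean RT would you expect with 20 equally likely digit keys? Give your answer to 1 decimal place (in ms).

With log₂ n on the abscissa the relation is linear; from the two conditions:
  b = (832 − 558) / (log₂ 32 − log₂ 8) = 274 / (5 − 3) = 137.000 ms/bit
  a = 558 − 137.000 × 3 = 147.000 ms
Then RT(20) = 147.000 + 137.000 × log₂ 20 = 147.000 + 137.000 × 4.3219 ≈ 739.104 ms.

739.1 ms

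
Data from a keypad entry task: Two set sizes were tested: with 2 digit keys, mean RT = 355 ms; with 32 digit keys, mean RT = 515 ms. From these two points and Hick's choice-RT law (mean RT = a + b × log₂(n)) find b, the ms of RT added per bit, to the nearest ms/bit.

40 ms/bit

b = (RT₂ − RT₁)/(log₂ n₂ − log₂ n₁) = (515 − 355)/(5 − 1) = 40 ms/bit.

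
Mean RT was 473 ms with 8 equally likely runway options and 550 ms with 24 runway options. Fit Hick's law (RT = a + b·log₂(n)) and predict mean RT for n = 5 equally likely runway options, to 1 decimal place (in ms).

Fit slope and intercept:
  b = (550 − 473) / (log₂ 24 − log₂ 8) = 77 / (4.5850 − 3) = 48.582 ms/bit
  a = 473 − 48.582 × 3 = 327.255 ms
Then RT(5) = 327.255 + 48.582 × log₂ 5 = 327.255 + 48.582 × 2.3219 ≈ 440.058 ms.

440.1 ms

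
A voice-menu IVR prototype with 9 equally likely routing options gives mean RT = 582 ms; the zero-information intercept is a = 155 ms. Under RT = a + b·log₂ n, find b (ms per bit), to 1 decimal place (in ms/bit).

9 alternatives carry log₂ 9 = 3.1699 bits; the choice cost is 582 − 155 = 427 ms, so b = 427/3.1699 = 134.704 ms/bit.

134.7 ms/bit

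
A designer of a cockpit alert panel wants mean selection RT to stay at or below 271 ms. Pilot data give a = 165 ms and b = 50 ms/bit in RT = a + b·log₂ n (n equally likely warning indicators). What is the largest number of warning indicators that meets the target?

Set 165 + 50·log₂ n ≤ 271 → log₂ n ≤ (271 − 165)/50 = 2.1200.
So n ≤ 2^2.1200 = 4.347; the largest integer n is 4.

4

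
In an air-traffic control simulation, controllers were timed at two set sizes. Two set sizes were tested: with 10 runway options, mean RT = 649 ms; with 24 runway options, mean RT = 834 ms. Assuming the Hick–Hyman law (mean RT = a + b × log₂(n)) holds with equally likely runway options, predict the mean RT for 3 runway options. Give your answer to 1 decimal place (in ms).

RT is linear in log₂ n, so two points fix the line:
  b = (834 − 649) / (log₂ 24 − log₂ 10) = 185 / (4.5850 − 3.3219) = 146.473 ms/bit
  a = 649 − 146.473 × 3.3219 = 162.428 ms
Then RT(3) = 162.428 + 146.473 × log₂ 3 = 162.428 + 146.473 × 1.5850 ≈ 394.582 ms.

394.6 ms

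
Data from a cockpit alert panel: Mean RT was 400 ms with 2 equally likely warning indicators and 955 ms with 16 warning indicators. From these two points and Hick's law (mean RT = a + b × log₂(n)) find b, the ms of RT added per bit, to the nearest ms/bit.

Slope: b = (955 − 400) / (log₂ 16 − log₂ 2) = 555/3.0000 = 185 ms/bit.

185 ms/bit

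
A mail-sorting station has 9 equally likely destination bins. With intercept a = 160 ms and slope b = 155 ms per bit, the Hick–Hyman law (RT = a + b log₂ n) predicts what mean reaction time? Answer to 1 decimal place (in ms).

log₂(9) = 3.1699 bits, so RT = 160 + 155 × 3.1699 ≈ 651.338 ms.

651.3 ms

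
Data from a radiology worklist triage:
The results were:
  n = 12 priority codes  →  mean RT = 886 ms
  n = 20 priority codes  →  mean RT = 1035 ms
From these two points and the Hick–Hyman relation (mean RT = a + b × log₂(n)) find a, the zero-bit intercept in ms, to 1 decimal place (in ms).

Slope: b = (1035 − 886) / (log₂ 20 − log₂ 12) = 149/0.7370 = 202.180 ms/bit.
Intercept: a = 886 − 202.180·log₂(12) = 161.191 ms.

161.2 ms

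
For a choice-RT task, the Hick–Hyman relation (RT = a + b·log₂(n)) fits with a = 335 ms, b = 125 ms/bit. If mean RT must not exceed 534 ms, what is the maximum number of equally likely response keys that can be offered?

Information budget: (534 − 335)/125 = 1.5920 bits, so n ≤ 2^1.5920 = 3.015 → at most 3.

3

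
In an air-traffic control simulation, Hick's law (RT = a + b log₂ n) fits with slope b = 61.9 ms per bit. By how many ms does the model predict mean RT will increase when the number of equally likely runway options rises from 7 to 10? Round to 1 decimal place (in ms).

31.9 ms

ΔRT = (a + b log₂ n₂) − (a + b log₂ n₁) = b·(log₂ n₂ − log₂ n₁).
log₂(10) − log₂(7) = 3.3219 − 2.8074 = 0.5146.
ΔRT = 61.9 × 0.5146 = 31.852 ms.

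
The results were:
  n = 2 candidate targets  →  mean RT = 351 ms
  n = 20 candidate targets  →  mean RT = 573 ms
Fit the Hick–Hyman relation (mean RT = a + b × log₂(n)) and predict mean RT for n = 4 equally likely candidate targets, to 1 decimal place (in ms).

Fit slope and intercept:
  b = (573 − 351) / (log₂ 20 − log₂ 2) = 222 / (4.3219 − 1) = 66.829 ms/bit
  a = 351 − 66.829 × 1 = 284.171 ms
Then RT(4) = 284.171 + 66.829 × log₂ 4 = 284.171 + 66.829 × 2 ≈ 417.829 ms.

417.8 ms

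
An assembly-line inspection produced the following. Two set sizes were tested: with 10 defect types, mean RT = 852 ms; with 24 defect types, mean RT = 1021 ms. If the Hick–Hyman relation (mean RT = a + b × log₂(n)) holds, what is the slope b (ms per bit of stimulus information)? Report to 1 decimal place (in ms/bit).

133.8 ms/bit

Slope: b = (1021 − 852) / (log₂ 24 − log₂ 10) = 169/1.2630 = 133.805 ms/bit.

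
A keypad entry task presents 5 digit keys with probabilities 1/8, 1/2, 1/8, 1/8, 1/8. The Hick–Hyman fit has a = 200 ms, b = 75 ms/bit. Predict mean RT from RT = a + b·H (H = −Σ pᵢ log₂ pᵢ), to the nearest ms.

350 ms

Each term −pᵢ log₂ pᵢ: 0.125·3 + 0.5·1 + 0.125·3 + 0.125·3 + 0.125·3; summed, H = 2.000 bits.
Mean RT = a + bH = 200 + 75·2.000 = 350.00 ms.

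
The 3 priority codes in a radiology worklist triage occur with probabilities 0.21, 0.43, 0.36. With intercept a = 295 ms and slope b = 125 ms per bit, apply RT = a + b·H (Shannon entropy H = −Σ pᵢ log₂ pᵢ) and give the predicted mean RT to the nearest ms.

486 ms

Entropy contributions −pᵢ log₂ pᵢ: 0.4728, 0.5236, 0.5306; sum H = 1.5270 bits.
RT = a + bH = 295 + 125·1.5270 = 485.88 ms.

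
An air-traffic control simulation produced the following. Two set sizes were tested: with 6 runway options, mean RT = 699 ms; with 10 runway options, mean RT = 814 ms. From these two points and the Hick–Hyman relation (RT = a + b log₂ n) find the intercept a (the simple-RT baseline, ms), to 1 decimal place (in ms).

295.6 ms

The slope on a log₂ axis is (814 − 699) / (3.3219 − 2.5850) = 156.045 ms/bit.
Intercept: a = 699 − 156.045·log₂(6) = 295.629 ms.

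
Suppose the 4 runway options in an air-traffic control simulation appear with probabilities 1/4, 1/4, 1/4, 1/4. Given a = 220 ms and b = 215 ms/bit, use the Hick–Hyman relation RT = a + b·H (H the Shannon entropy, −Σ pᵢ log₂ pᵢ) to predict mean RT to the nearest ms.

650 ms

Each term −pᵢ log₂ pᵢ: 0.25·2 + 0.25·2 + 0.25·2 + 0.25·2; summed, H = 2.000 bits.
Mean RT = a + bH = 220 + 215·2.000 = 650.00 ms.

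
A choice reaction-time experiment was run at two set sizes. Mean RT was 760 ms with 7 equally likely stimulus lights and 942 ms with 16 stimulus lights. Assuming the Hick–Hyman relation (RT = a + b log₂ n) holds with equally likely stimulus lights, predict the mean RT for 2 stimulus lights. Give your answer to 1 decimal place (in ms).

RT is linear in log₂ n, so two points fix the line:
  b = (942 − 760) / (log₂ 16 − log₂ 7) = 182 / (4 − 2.8074) = 152.602 ms/bit
  a = 760 − 152.602 × 2.8074 = 331.592 ms
Then RT(2) = 331.592 + 152.602 × log₂ 2 = 331.592 + 152.602 × 1 ≈ 484.194 ms.

484.2 ms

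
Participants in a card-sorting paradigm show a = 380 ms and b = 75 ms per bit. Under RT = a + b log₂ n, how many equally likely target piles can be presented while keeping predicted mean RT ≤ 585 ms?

Information budget: (585 − 380)/75 = 2.7333 bits, so n ≤ 2^2.7333 = 6.650 → at most 6.

6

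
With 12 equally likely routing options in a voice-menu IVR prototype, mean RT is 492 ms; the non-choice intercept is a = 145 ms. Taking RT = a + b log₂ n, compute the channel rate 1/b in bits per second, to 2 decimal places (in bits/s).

10.33 bits/s

Choice component = 492 − 145 = 347 ms over log₂(12) = 3.5850 bits.
b = 347 / 3.5850 = 96.793 ms/bit, so 1/b = 10.331 bits/s.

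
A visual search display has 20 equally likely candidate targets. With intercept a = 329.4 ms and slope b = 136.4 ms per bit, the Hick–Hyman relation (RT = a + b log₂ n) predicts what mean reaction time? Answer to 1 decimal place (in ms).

918.9 ms

log₂(20) = 4.3219 bits, so RT = 329.4 + 136.4 × 4.3219 ≈ 918.911 ms.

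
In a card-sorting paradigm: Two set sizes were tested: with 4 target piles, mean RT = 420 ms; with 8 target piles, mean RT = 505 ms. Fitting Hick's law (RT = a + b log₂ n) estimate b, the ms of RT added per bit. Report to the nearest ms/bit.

85 ms/bit

The slope on a log₂ axis is (505 − 420) / (3 − 2) = 85 ms/bit.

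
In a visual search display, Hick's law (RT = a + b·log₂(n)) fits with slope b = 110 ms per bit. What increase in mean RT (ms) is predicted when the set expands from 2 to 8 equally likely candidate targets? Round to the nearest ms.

ΔRT = (a + b log₂ n₂) − (a + b log₂ n₁) = b·(log₂ n₂ − log₂ n₁).
log₂(8) − log₂(2) = log₂(8/2) = log₂(4) = 2.
ΔRT = 110 × 2.0000 = 220.000 ms.

220 ms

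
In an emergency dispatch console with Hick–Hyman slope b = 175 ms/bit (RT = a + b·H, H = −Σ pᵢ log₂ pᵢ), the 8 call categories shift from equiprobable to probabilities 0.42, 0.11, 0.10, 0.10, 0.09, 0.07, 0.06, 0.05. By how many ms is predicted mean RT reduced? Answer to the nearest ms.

73 ms

The RT saving is b·ΔH. Equiprobable H₀ = log₂(8) = 3.0000 bits; with the given probabilities H = 2.5812 bits.
b·(H₀ − H) = 175 × (3.0000 − 2.5812) = 73.30 ms.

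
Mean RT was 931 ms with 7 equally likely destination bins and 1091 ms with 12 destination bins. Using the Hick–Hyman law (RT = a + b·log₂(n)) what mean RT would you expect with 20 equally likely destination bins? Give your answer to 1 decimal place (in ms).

RT is linear in log₂ n, so two points fix the line:
  b = (1091 − 931) / (log₂ 12 − log₂ 7) = 160 / (3.5850 − 2.8074) = 205.759 ms/bit
  a = 931 − 205.759 × 2.8074 = 353.361 ms
Then RT(20) = 353.361 + 205.759 × log₂ 20 = 353.361 + 205.759 × 4.3219 ≈ 1242.638 ms.

1242.6 ms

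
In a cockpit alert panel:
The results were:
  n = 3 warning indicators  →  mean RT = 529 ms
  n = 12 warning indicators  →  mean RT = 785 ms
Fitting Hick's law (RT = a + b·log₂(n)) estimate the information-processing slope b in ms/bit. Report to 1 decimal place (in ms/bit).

128.0 ms/bit

Slope: b = (785 − 529) / (log₂ 12 − log₂ 3) = 256/2.0000 = 128.000 ms/bit.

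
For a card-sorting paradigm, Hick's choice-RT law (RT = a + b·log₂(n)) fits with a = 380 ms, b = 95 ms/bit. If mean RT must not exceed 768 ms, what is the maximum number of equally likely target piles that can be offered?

Information budget: (768 − 380)/95 = 4.0842 bits, so n ≤ 2^4.0842 = 16.962 → at most 16.

16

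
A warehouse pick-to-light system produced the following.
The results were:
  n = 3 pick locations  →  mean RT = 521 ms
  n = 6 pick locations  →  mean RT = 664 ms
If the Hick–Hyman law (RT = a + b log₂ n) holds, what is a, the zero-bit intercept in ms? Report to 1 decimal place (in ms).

Slope: b = (664 − 521) / (log₂ 6 − log₂ 3) = 143/1.0000 = 143.000 ms/bit.
a = RT₁ − b·log₂ n₁ = 521 − 143.000 × 1.5850 = 294.350 ms.

294.4 ms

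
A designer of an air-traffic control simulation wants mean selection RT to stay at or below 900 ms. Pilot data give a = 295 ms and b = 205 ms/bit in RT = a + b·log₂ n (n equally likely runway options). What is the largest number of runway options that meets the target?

Set 295 + 205·log₂ n ≤ 900 → log₂ n ≤ (900 − 295)/205 = 2.9512.
So n ≤ 2^2.9512 = 7.734; the largest integer n is 7.

7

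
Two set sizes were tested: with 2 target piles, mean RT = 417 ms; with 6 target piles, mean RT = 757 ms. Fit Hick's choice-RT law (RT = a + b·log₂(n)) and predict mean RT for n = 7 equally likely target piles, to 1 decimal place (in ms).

With log₂ n on the abscissa the relation is linear; from the two conditions:
  b = (757 − 417) / (log₂ 6 − log₂ 2) = 340 / (2.5850 − 1) = 214.516 ms/bit
  a = 417 − 214.516 × 1 = 202.484 ms
Then RT(7) = 202.484 + 214.516 × log₂ 7 = 202.484 + 214.516 × 2.8074 ≈ 804.707 ms.

804.7 ms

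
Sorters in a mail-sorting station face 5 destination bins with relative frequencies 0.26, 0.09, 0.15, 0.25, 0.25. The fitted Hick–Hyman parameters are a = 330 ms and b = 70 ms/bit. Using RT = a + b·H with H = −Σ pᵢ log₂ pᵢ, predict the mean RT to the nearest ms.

486 ms

Entropy contributions −pᵢ log₂ pᵢ: 0.5053, 0.3127, 0.4105, 0.5000, 0.5000; sum H = 2.2285 bits.
RT = a + bH = 330 + 70·2.2285 = 485.99 ms.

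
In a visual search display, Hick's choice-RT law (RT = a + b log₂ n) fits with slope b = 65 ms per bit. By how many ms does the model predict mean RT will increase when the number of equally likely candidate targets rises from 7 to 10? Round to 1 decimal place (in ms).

33.4 ms

Only the slope matters, since a is common to both: ΔRT = b·log₂(n₂/n₁).
log₂(10) − log₂(7) = 3.3219 − 2.8074 = 0.5146.
ΔRT = 65 × 0.5146 = 33.447 ms.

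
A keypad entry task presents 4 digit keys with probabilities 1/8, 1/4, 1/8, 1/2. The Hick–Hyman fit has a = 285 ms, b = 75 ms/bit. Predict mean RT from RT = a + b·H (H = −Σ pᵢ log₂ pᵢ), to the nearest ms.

416 ms

Each term −pᵢ log₂ pᵢ: 0.125·3 + 0.25·2 + 0.125·3 + 0.5·1; summed, H = 1.750 bits.
Mean RT = a + bH = 285 + 75·1.750 = 416.25 ms.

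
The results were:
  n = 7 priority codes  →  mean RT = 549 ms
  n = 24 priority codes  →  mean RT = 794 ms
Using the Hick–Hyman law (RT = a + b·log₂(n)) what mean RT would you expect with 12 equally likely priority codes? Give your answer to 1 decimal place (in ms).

656.2 ms

RT is linear in log₂ n, so two points fix the line:
  b = (794 − 549) / (log₂ 24 − log₂ 7) = 245 / (4.5850 − 2.8074) = 137.826 ms/bit
  a = 549 − 137.826 × 2.8074 = 162.074 ms
Then RT(12) = 162.074 + 137.826 × log₂ 12 = 162.074 + 137.826 × 3.5850 ≈ 656.174 ms.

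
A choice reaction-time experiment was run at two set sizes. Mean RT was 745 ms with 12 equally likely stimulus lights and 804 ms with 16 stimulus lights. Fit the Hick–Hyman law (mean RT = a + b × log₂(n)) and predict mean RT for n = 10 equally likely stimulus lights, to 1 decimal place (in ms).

With log₂ n on the abscissa the relation is linear; from the two conditions:
  b = (804 − 745) / (log₂ 16 − log₂ 12) = 59 / (4 − 3.5850) = 142.156 ms/bit
  a = 745 − 142.156 × 3.5850 = 235.377 ms
Then RT(10) = 235.377 + 142.156 × log₂ 10 = 235.377 + 142.156 × 3.3219 ≈ 707.608 ms.

707.6 ms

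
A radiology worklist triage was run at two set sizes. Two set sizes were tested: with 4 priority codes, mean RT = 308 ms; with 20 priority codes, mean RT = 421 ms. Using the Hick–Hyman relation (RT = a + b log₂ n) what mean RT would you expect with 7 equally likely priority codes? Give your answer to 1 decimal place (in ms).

347.3 ms

RT is linear in log₂ n, so two points fix the line:
  b = (421 − 308) / (log₂ 20 − log₂ 4) = 113 / (4.3219 − 2) = 48.666 ms/bit
  a = 308 − 48.666 × 2 = 210.667 ms
Then RT(7) = 210.667 + 48.666 × log₂ 7 = 210.667 + 48.666 × 2.8074 ≈ 347.291 ms.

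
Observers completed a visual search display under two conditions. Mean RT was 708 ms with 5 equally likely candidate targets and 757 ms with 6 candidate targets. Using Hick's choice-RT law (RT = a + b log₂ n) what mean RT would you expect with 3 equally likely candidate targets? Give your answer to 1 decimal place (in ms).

Fit slope and intercept:
  b = (757 − 708) / (log₂ 6 − log₂ 5) = 49 / (2.5850 − 2.3219) = 186.287 ms/bit
  a = 708 − 186.287 × 2.3219 = 275.454 ms
Then RT(3) = 275.454 + 186.287 × log₂ 3 = 275.454 + 186.287 × 1.5850 ≈ 570.713 ms.

570.7 ms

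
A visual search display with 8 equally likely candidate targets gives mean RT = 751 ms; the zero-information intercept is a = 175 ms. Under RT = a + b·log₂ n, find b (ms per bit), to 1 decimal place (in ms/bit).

192.0 ms/bit

log₂(8) = 3 bits.
b = (RT − a)/log₂ n = (751 − 175) / 3 = 192.000 ms/bit.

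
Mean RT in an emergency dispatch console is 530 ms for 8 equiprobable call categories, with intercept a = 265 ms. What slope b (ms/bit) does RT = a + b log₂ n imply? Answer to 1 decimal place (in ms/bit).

log₂(8) = 3 bits.
b = (RT − a)/log₂ n = (530 − 265) / 3 = 88.333 ms/bit.

88.3 ms/bit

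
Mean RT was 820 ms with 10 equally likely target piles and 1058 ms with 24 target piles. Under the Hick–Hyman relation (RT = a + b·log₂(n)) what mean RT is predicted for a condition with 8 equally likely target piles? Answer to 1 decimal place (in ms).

759.3 ms

Solve the two-equation system in a and b:
  b = (1058 − 820) / (log₂ 24 − log₂ 10) = 238 / (4.5850 − 3.3219) = 188.435 ms/bit
  a = 820 − 188.435 × 3.3219 = 194.032 ms
Then RT(8) = 194.032 + 188.435 × log₂ 8 = 194.032 + 188.435 × 3 ≈ 759.337 ms.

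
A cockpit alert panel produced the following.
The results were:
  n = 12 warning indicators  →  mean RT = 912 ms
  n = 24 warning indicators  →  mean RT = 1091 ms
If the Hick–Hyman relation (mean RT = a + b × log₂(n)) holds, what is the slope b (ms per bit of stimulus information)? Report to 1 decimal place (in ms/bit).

Slope: b = (1091 − 912) / (log₂ 24 − log₂ 12) = 179/1.0000 = 179.000 ms/bit.

179.0 ms/bit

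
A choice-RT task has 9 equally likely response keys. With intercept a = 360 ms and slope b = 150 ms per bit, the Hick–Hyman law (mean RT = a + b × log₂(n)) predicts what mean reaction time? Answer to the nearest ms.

log₂(9) = 3.1699 bits, so RT = 360 + 150 × 3.1699 ≈ 835.489 ms.

835 ms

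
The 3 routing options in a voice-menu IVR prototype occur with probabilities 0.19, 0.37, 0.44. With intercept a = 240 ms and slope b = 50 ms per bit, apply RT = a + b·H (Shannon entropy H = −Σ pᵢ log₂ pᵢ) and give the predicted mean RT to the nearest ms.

315 ms

Entropy contributions −pᵢ log₂ pᵢ: 0.4552, 0.5307, 0.5211; sum H = 1.5071 bits.
RT = a + bH = 240 + 50·1.5071 = 315.36 ms.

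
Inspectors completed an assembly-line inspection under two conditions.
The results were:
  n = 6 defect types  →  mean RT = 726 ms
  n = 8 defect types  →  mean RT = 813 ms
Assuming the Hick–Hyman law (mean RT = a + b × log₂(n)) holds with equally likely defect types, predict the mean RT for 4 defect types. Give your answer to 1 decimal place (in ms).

603.4 ms

RT is linear in log₂ n, so two points fix the line:
  b = (813 − 726) / (log₂ 8 − log₂ 6) = 87 / (3 − 2.5850) = 209.620 ms/bit
  a = 726 − 209.620 × 2.5850 = 184.141 ms
Then RT(4) = 184.141 + 209.620 × log₂ 4 = 184.141 + 209.620 × 2 ≈ 603.380 ms.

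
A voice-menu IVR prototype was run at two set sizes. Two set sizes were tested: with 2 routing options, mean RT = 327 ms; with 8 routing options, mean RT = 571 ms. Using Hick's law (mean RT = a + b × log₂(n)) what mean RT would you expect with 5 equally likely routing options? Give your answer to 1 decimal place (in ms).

Fit slope and intercept:
  b = (571 − 327) / (log₂ 8 − log₂ 2) = 244 / (3 − 1) = 122.000 ms/bit
  a = 327 − 122.000 × 1 = 205.000 ms
Then RT(5) = 205.000 + 122.000 × log₂ 5 = 205.000 + 122.000 × 2.3219 ≈ 488.275 ms.

488.3 ms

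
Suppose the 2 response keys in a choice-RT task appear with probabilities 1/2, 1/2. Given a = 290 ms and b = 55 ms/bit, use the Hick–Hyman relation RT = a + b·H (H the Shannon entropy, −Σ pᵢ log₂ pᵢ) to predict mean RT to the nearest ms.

345 ms

Each term −pᵢ log₂ pᵢ: 0.5·1 + 0.5·1; summed, H = 1.000 bits.
Mean RT = a + bH = 290 + 55·1.000 = 345.00 ms.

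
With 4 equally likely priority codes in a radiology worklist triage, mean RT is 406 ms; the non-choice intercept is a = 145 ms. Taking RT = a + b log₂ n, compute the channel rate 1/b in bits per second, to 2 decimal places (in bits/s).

7.66 bits/s

Choice component = 406 − 145 = 261 ms over log₂(4) = 2 bits.
b = 261 / 2 = 130.500 ms/bit, so 1/b = 7.663 bits/s.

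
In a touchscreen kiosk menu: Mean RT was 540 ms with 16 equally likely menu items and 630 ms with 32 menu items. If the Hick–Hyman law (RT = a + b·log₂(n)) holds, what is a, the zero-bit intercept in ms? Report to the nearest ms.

180 ms

b = (RT₂ − RT₁)/(log₂ n₂ − log₂ n₁) = (630 − 540)/(5 − 4) = 90 ms/bit.
Intercept: a = 540 − 90·log₂(16) = 180.000 ms.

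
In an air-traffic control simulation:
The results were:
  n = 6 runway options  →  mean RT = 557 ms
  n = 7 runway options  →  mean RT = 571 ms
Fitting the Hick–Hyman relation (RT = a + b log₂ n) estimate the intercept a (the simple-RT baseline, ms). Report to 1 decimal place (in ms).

Slope: b = (571 − 557) / (log₂ 7 − log₂ 6) = 14/0.2224 = 62.952 ms/bit.
a = RT₁ − b·log₂ n₁ = 557 − 62.952 × 2.5850 = 394.272 ms.

394.3 ms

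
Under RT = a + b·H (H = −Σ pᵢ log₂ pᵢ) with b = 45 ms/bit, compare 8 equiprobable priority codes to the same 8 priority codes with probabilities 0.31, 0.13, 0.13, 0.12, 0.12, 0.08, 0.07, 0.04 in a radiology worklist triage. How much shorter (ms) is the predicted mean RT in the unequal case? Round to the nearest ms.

The RT saving is b·ΔH. Equiprobable H₀ = log₂(8) = 3.0000 bits; with the given probabilities H = 2.7690 bits.
b·(H₀ − H) = 45 × (3.0000 − 2.7690) = 10.39 ms.

10 ms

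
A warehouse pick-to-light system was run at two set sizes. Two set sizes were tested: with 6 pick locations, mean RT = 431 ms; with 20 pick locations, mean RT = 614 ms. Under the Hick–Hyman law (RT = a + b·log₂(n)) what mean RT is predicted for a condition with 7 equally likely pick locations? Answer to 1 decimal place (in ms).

454.4 ms

Fit slope and intercept:
  b = (614 − 431) / (log₂ 20 − log₂ 6) = 183 / (4.3219 − 2.5850) = 105.356 ms/bit
  a = 431 − 105.356 × 2.5850 = 158.658 ms
Then RT(7) = 158.658 + 105.356 × log₂ 7 = 158.658 + 105.356 × 2.8074 ≈ 454.430 ms.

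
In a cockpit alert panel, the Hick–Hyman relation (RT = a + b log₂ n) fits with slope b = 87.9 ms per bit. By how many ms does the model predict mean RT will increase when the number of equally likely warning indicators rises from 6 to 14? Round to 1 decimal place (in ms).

107.4 ms

ΔRT = (a + b log₂ n₂) − (a + b log₂ n₁) = b·(log₂ n₂ − log₂ n₁).
log₂(14) − log₂(6) = 3.8074 − 2.5850 = 1.2224.
ΔRT = 87.9 × 1.2224 = 107.448 ms.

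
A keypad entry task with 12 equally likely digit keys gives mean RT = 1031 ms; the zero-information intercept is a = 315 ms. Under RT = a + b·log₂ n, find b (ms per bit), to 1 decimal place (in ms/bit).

199.7 ms/bit

b = (1031 − 315) / log₂(12) = 716 / 3.5850 = 199.723 ms/bit.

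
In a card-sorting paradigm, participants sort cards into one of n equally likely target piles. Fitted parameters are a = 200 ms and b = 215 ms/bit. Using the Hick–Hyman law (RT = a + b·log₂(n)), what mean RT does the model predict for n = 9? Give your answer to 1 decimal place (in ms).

881.5 ms

log₂(9) = 3.1699 bits, so RT = 200 + 215 × 3.1699 ≈ 881.534 ms.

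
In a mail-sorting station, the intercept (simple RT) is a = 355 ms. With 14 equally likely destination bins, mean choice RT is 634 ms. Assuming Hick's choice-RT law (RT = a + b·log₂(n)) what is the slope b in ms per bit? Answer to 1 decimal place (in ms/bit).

73.3 ms/bit

b = (634 − 355) / log₂(14) = 279 / 3.8074 = 73.279 ms/bit.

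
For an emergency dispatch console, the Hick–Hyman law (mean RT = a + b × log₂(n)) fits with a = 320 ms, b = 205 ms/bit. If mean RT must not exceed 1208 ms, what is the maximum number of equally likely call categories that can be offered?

Information budget: (1208 − 320)/205 = 4.3317 bits, so n ≤ 2^4.3317 = 20.136 → at most 20.

20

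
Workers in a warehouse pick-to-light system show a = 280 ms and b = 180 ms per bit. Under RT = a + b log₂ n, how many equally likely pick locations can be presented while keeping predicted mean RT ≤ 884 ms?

10

Set 280 + 180·log₂ n ≤ 884 → log₂ n ≤ (884 − 280)/180 = 3.3556.
So n ≤ 2^3.3556 = 10.236; the largest integer n is 10.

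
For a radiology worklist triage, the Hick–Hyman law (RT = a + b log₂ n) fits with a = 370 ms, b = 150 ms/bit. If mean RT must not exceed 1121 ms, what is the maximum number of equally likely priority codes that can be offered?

32

Set 370 + 150·log₂ n ≤ 1121 → log₂ n ≤ (1121 − 370)/150 = 5.0067.
So n ≤ 2^5.0067 = 32.148; the largest integer n is 32.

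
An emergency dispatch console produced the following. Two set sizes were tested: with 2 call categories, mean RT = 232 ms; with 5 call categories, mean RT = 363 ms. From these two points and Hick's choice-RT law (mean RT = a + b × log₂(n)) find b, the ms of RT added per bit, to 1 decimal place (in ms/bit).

b = (RT₂ − RT₁)/(log₂ n₂ − log₂ n₁) = (363 − 232)/(2.3219 − 1) = 99.098 ms/bit.

99.1 ms/bit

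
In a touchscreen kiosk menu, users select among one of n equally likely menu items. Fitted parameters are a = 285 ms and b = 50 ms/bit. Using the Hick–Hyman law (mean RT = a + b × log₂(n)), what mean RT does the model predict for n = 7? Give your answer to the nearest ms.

log₂(7) = 2.8074 bits, so RT = 285 + 50 × 2.8074 ≈ 425.368 ms.

425 ms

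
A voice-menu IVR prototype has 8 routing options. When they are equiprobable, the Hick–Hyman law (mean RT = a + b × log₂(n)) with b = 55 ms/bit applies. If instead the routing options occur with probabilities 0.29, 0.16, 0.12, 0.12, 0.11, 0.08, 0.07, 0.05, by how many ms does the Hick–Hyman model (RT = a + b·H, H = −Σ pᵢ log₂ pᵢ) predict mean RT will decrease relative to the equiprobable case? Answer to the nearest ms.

Equiprobable entropy H₀ = log₂ 8 = 3.0000 bits.
Skewed entropy H = −Σ pᵢ log₂ pᵢ = 2.8015 bits.
ΔRT = b·(H₀ − H) = 55 × 0.1985 = 10.92 ms.

11 ms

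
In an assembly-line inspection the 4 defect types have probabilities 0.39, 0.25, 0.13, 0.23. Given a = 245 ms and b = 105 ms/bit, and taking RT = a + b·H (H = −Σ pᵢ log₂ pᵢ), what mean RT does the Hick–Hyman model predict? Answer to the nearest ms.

445 ms

H = 0.39·log₂(1/0.39) + 0.25·log₂(1/0.25) + 0.13·log₂(1/0.13) + 0.23·log₂(1/0.23) = 1.9001 bits.
RT = 245 + 105 × 1.9001 = 444.51 ms.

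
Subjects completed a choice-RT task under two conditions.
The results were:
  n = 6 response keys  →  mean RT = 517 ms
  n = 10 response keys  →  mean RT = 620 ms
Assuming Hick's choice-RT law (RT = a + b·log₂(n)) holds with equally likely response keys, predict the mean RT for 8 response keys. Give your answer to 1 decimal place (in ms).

Fit slope and intercept:
  b = (620 − 517) / (log₂ 10 − log₂ 6) = 103 / (3.3219 − 2.5850) = 139.762 ms/bit
  a = 517 − 139.762 × 2.5850 = 155.720 ms
Then RT(8) = 155.720 + 139.762 × log₂ 8 = 155.720 + 139.762 × 3 ≈ 575.007 ms.

575.0 ms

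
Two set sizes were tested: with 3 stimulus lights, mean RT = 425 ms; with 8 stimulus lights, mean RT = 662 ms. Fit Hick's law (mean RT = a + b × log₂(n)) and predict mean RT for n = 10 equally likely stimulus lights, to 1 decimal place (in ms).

715.9 ms

Fit slope and intercept:
  b = (662 − 425) / (log₂ 8 − log₂ 3) = 237 / (3 − 1.5850) = 167.487 ms/bit
  a = 425 − 167.487 × 1.5850 = 159.540 ms
Then RT(10) = 159.540 + 167.487 × log₂ 10 = 159.540 + 167.487 × 3.3219 ≈ 715.919 ms.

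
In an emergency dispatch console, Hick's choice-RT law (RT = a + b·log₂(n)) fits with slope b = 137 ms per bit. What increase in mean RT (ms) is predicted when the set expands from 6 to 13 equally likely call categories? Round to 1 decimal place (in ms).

The intercept a cancels: ΔRT = b·(log₂ n₂ − log₂ n₁) = b·log₂(n₂/n₁).
log₂(13) − log₂(6) = 3.7004 − 2.5850 = 1.1155.
ΔRT = 137 × 1.1155 = 152.820 ms.

152.8 ms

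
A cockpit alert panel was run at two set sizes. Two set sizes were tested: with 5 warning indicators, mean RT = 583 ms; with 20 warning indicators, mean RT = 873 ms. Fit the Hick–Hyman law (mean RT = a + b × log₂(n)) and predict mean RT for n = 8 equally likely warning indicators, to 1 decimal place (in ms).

Fit slope and intercept:
  b = (873 − 583) / (log₂ 20 − log₂ 5) = 290 / (4.3219 − 2.3219) = 145.000 ms/bit
  a = 583 − 145.000 × 2.3219 = 246.320 ms
Then RT(8) = 246.320 + 145.000 × log₂ 8 = 246.320 + 145.000 × 3 ≈ 681.320 ms.

681.3 ms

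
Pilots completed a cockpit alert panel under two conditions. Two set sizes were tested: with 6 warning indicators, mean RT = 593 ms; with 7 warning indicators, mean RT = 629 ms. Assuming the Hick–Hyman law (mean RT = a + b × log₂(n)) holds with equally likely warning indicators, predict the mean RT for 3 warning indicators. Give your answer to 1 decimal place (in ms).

431.1 ms

Fit slope and intercept:
  b = (629 − 593) / (log₂ 7 − log₂ 6) = 36 / (2.8074 − 2.5850) = 161.876 ms/bit
  a = 593 − 161.876 × 2.5850 = 174.557 ms
Then RT(3) = 174.557 + 161.876 × log₂ 3 = 174.557 + 161.876 × 1.5850 ≈ 431.124 ms.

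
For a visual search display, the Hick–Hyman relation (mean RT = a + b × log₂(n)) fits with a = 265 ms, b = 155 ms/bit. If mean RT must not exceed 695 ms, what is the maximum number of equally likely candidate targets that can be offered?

6

Set 265 + 155·log₂ n ≤ 695 → log₂ n ≤ (695 − 265)/155 = 2.7742.
So n ≤ 2^2.7742 = 6.841; the largest integer n is 6.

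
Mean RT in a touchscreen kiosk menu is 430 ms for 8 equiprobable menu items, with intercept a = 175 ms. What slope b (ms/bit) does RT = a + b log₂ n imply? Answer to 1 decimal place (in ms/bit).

log₂(8) = 3 bits.
b = (RT − a)/log₂ n = (430 − 175) / 3 = 85.000 ms/bit.

85.0 ms/bit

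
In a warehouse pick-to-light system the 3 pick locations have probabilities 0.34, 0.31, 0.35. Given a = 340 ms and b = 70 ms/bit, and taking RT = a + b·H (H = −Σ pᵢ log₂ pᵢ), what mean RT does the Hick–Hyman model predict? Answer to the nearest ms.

Entropy contributions −pᵢ log₂ pᵢ: 0.5292, 0.5238, 0.5301; sum H = 1.5831 bits.
RT = a + bH = 340 + 70·1.5831 = 450.81 ms.

451 ms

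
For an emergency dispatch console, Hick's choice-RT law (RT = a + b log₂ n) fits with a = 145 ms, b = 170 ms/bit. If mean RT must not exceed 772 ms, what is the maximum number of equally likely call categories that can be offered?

Set 145 + 170·log₂ n ≤ 772 → log₂ n ≤ (772 − 145)/170 = 3.6882.
So n ≤ 2^3.6882 = 12.890; the largest integer n is 12.

12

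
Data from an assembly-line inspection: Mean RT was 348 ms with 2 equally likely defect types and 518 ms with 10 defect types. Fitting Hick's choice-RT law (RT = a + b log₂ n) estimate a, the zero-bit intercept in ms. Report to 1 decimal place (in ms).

b = (RT₂ − RT₁)/(log₂ n₂ − log₂ n₁) = (518 − 348)/(3.3219 − 1) = 73.215 ms/bit.
Intercept: a = 348 − 73.215·log₂(2) = 274.785 ms.

274.8 ms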